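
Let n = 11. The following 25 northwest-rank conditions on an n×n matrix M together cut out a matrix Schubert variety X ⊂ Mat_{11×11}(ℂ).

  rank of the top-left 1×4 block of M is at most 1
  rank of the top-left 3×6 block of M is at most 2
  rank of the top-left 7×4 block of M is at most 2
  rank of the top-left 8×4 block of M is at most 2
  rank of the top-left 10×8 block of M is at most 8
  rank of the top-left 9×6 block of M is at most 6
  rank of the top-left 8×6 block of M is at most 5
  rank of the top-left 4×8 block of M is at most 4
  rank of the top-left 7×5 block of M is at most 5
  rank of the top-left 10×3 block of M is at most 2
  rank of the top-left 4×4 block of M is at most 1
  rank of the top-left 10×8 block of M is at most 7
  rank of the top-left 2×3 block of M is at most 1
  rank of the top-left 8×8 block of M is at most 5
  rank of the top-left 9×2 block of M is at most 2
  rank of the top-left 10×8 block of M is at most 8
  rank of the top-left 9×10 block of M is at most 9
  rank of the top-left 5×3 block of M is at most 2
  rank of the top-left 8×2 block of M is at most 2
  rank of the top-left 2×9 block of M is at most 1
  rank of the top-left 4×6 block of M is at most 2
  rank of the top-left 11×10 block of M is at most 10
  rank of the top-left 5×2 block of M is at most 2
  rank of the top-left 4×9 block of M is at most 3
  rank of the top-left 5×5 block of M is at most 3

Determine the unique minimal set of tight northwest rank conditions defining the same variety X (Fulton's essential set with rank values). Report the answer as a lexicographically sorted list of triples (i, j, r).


Reconstructing r_w from the 25 given conditions:

  R[1]: 1 1 1 1 1 1 1 1 1 1 1
  R[2]: 1 1 1 1 1 1 1 1 1 2 2
  R[3]: 1 1 1 1 2 2 2 2 2 3 3
  R[4]: 1 1 1 1 2 2 3 3 3 4 4
  R[5]: 1 2 2 2 3 3 4 4 4 5 5
  R[6]: 1 2 2 2 3 4 5 5 5 6 6
  R[7]: 1 2 2 2 3 4 5 5 6 7 7
  R[8]: 1 2 2 2 3 4 5 5 6 7 8
  R[9]: 1 2 2 3 4 5 6 6 7 8 9
  R[10]: 1 2 2 3 4 5 6 7 8 9 10
  R[11]: 1 2 3 4 5 6 7 8 9 10 11

reading off 1-entries of Δ²R: w = (1, 10, 5, 7, 2, 6, 9, 11, 4, 8, 3).

Fulton essential set (6 of the 25 Rothe cells):

[(2, 9, 1), (4, 4, 1), (4, 6, 2), (8, 4, 2), (8, 8, 5), (10, 3, 2)]


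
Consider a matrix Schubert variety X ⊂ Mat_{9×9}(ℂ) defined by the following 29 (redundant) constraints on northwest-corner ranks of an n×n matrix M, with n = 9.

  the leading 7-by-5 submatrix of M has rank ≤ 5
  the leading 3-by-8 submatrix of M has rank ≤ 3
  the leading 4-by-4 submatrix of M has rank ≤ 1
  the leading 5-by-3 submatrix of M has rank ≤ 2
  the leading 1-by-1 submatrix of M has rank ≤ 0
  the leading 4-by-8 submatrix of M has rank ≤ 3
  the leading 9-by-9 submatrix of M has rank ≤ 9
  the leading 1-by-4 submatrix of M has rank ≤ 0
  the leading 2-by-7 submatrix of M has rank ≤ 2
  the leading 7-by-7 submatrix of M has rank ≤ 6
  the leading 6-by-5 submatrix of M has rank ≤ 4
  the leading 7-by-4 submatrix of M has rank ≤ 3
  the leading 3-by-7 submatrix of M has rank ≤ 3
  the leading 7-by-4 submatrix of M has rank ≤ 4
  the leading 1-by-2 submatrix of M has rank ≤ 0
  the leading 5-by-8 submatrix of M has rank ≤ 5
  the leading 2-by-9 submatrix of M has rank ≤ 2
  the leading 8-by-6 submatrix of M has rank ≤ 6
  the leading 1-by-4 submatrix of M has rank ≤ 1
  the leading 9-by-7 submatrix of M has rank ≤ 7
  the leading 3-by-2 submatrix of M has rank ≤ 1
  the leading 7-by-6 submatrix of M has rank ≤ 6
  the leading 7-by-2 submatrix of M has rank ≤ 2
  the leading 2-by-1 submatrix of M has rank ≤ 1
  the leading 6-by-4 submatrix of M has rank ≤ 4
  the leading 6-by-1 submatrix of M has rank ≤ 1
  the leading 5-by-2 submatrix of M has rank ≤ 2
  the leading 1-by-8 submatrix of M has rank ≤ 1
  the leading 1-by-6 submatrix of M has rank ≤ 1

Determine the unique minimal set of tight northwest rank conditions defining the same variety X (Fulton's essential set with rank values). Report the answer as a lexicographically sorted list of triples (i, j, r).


Rank table r_w(9×9) implied by the 29 constraints:

  0 0 0 0 1 1 1 1 1
  1 1 1 1 2 2 2 2 2
  1 1 1 1 2 3 3 3 3
  1 1 1 1 2 3 3 3 4
  1 2 2 2 3 4 4 4 5
  1 2 3 3 4 5 5 5 6
  1 2 3 3 4 5 6 6 7
  1 2 3 4 5 6 7 7 8
  1 2 3 4 5 6 7 8 9

reading off 1-entries of Δ²R: w = (5, 1, 6, 9, 2, 3, 7, 4, 8).

4 SE-corners of the 13-cell Rothe diagram give Ess(w):

[(1, 4, 0), (4, 4, 1), (4, 8, 3), (7, 4, 3)]


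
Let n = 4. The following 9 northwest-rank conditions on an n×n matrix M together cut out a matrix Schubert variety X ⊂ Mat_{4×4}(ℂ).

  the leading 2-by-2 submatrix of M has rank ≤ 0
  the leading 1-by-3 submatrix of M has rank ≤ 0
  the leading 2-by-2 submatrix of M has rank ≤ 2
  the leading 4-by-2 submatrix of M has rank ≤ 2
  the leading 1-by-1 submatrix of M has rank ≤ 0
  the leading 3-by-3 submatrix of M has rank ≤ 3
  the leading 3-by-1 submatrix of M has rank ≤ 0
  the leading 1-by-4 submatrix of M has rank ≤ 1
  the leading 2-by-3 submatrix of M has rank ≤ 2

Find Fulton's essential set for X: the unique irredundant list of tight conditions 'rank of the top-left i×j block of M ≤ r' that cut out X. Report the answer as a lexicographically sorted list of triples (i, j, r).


Computing R[i][j] = min implied NW-rank bound (n=4, 9 conditions):

  row 1: 0 0 0 1
  row 2: 0 0 1 2
  row 3: 0 1 2 3
  row 4: 1 2 3 4

so w = (4, 3, 2, 1).

Fulton essential set (3 of the 6 Rothe cells):

[(1, 3, 0), (2, 2, 0), (3, 1, 0)]


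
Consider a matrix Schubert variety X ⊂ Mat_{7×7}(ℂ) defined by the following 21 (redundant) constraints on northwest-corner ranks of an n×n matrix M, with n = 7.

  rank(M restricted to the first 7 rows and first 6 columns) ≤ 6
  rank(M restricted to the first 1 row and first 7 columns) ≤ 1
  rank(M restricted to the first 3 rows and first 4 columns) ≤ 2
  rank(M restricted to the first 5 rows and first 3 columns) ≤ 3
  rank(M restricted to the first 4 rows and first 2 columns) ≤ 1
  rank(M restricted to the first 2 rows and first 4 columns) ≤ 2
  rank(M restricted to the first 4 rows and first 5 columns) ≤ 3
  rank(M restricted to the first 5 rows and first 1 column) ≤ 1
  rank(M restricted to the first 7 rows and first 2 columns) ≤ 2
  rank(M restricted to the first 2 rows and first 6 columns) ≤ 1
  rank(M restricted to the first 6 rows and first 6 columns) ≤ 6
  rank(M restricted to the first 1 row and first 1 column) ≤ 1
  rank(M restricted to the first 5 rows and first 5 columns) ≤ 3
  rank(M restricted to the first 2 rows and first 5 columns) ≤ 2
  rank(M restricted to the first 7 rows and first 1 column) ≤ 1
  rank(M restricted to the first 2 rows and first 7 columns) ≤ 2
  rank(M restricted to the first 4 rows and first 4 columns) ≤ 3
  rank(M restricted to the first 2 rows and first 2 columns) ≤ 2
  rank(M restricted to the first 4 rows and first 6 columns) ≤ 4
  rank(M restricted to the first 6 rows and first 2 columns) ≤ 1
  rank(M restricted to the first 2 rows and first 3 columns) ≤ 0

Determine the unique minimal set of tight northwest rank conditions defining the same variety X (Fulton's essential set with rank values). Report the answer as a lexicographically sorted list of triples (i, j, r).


The tightest implied rank at each (i,j), from the 21 conditions:

  0 0 0 1 1 1 1
  0 0 0 1 1 1 2
  1 1 1 2 2 2 3
  1 1 2 3 3 3 4
  1 1 2 3 3 4 5
  1 1 2 3 4 5 6
  1 2 3 4 5 6 7

hence w(1..7) = (4, 7, 1, 3, 6, 5, 2).

ℓ(w)=12; the 4 essential cells (i,j,r):

[(2, 3, 0), (2, 6, 1), (5, 5, 3), (6, 2, 1)]


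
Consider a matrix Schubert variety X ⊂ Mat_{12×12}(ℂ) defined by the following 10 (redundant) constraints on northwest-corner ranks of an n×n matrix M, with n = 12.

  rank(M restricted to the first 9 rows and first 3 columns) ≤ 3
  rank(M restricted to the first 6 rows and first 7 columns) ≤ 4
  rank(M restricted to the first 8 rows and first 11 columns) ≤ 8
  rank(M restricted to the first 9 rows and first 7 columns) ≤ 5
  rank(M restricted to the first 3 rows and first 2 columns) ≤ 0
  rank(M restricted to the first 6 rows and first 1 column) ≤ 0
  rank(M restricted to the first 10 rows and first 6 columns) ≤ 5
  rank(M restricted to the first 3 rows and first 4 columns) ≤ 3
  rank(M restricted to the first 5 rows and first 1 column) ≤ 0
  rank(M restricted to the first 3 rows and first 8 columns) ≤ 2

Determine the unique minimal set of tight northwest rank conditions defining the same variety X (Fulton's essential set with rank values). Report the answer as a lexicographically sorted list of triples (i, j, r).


Recovering R(i,j) via the rank-extension bound from the 10 conditions:

  0, 0, 1, 1, 1, 1, 1, 1, 1, 1, 1, 1
  0, 0, 1, 2, 2, 2, 2, 2, 2, 2, 2, 2
  0, 0, 1, 2, 2, 2, 2, 2, 3, 3, 3, 3
  0, 1, 2, 3, 3, 3, 3, 3, 4, 4, 4, 4
  0, 1, 2, 3, 4, 4, 4, 4, 5, 5, 5, 5
  0, 1, 2, 3, 4, 4, 4, 5, 6, 6, 6, 6
  1, 2, 3, 4, 5, 5, 5, 6, 7, 7, 7, 7
  1, 2, 3, 4, 5, 5, 5, 6, 7, 8, 8, 8
  1, 2, 3, 4, 5, 5, 5, 6, 7, 8, 9, 9
  1, 2, 3, 4, 5, 5, 6, 7, 8, 9, 10, 10
  1, 2, 3, 4, 5, 6, 7, 8, 9, 10, 11, 11
  1, 2, 3, 4, 5, 6, 7, 8, 9, 10, 11, 12

hence w(1..12) = (3, 4, 9, 2, 5, 8, 1, 10, 11, 7, 6, 12).

Rothe diagram D(w) (20 cells), 6 SE-corners (essential conditions):

[(3, 2, 0), (3, 8, 2), (6, 1, 0), (6, 7, 4), (9, 7, 5), (10, 6, 5)]


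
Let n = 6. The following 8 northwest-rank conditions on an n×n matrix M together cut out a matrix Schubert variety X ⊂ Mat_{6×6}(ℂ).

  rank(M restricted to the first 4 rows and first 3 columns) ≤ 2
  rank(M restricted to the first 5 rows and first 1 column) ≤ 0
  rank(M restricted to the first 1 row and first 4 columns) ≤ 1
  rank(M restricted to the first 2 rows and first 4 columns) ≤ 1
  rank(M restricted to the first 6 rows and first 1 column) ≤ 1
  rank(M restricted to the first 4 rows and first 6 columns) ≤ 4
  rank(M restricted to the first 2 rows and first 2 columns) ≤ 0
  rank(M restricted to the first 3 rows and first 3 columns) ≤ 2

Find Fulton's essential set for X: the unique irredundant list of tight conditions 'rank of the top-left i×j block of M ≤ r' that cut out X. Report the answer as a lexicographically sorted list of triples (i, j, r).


Rank table r_w(6×6) implied by the 8 constraints:

  0 0 1 1 1 1
  0 0 1 1 2 2
  0 1 2 2 3 3
  0 1 2 3 4 4
  0 1 2 3 4 5
  1 2 3 4 5 6

reading off 1-entries of Δ²R: w = (3, 5, 2, 4, 6, 1).

3 SE-corners of the 8-cell Rothe diagram give Ess(w):

[(2, 2, 0), (2, 4, 1), (5, 1, 0)]


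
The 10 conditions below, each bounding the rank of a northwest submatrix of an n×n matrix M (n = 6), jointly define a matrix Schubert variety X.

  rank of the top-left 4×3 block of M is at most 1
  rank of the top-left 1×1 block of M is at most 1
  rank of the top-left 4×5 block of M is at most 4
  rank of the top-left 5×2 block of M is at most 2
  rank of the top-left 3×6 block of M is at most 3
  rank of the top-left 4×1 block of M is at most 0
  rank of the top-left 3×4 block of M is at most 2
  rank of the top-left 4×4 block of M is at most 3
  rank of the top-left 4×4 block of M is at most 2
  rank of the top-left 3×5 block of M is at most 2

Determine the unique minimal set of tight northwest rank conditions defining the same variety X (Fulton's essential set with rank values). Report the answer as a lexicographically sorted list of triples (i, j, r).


Propagating the 10 rank bounds to every northwest block:

  i=1: 0, 1, 1, 1, 1, 1
  i=2: 0, 1, 1, 2, 2, 2
  i=3: 0, 1, 1, 2, 2, 3
  i=4: 0, 1, 1, 2, 3, 4
  i=5: 1, 2, 2, 3, 4, 5
  i=6: 1, 2, 3, 4, 5, 6

the unique w with this rank table is (2, 4, 6, 5, 1, 3).

Fulton essential set (3 of the 8 Rothe cells):

[(3, 5, 2), (4, 1, 0), (4, 3, 1)]


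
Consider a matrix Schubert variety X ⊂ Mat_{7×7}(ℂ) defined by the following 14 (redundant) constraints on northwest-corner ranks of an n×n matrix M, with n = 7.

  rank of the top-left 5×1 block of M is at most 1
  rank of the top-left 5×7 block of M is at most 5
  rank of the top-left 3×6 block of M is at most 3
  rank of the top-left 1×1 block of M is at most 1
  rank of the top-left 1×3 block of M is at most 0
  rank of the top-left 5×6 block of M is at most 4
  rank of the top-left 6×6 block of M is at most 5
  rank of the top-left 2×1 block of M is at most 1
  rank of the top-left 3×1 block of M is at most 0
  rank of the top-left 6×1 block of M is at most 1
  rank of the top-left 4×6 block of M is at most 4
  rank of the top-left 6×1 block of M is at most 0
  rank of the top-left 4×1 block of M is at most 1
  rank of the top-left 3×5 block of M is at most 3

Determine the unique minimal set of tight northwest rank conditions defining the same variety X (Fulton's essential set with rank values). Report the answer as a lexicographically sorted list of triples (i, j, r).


Computing R[i][j] = min implied NW-rank bound (n=7, 14 conditions):

  i=1: 0  0  0  1  1  1  1
  i=2: 0  1  1  2  2  2  2
  i=3: 0  1  2  3  3  3  3
  i=4: 0  1  2  3  4  4  4
  i=5: 0  1  2  3  4  4  5
  i=6: 0  1  2  3  4  5  6
  i=7: 1  2  3  4  5  6  7

hence w(1..7) = (4, 2, 3, 5, 7, 6, 1).

Rothe diagram D(w) (9 cells), 3 SE-corners (essential conditions):

[(1, 3, 0), (5, 6, 4), (6, 1, 0)]


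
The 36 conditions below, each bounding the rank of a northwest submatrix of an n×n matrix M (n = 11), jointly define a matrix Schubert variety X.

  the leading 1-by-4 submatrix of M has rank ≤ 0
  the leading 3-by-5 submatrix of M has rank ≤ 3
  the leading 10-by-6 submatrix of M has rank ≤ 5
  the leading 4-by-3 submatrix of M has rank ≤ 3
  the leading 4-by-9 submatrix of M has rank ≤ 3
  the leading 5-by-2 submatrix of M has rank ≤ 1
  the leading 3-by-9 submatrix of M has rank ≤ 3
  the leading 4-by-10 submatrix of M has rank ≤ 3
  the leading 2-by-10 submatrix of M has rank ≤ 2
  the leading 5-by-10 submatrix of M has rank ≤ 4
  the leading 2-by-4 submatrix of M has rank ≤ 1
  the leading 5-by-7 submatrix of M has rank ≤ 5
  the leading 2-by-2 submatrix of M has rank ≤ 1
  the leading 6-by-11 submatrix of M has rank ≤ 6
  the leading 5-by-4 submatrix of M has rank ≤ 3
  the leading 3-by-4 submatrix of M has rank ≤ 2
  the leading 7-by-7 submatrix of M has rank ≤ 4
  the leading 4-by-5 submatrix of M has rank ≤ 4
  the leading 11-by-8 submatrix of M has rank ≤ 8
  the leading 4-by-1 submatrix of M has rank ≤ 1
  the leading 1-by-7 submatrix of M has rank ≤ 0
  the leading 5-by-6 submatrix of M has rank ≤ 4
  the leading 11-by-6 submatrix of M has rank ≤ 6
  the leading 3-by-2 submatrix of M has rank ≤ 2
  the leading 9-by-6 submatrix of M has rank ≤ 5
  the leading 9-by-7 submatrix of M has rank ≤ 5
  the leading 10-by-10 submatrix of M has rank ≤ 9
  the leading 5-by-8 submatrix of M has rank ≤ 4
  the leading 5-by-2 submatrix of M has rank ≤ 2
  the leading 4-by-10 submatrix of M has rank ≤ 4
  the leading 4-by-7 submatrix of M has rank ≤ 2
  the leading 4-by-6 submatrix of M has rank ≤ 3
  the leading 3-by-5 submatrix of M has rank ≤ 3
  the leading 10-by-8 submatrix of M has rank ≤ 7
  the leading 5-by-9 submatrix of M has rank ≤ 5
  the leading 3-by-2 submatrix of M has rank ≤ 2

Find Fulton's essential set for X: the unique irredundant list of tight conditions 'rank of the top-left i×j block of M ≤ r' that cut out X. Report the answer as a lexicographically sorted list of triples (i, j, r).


Propagating the 36 rank bounds to every northwest block:

  R[1]: 0 | 0 | 0 | 0 | 0 | 0 | 0 | 1 | 1 | 1 | 1
  R[2]: 1 | 1 | 1 | 1 | 1 | 1 | 1 | 2 | 2 | 2 | 2
  R[3]: 1 | 1 | 2 | 2 | 2 | 2 | 2 | 3 | 3 | 3 | 3
  R[4]: 1 | 1 | 2 | 2 | 2 | 2 | 2 | 3 | 3 | 3 | 4
  R[5]: 1 | 1 | 2 | 3 | 3 | 3 | 3 | 4 | 4 | 4 | 5
  R[6]: 1 | 2 | 3 | 4 | 4 | 4 | 4 | 5 | 5 | 5 | 6
  R[7]: 1 | 2 | 3 | 4 | 4 | 4 | 4 | 5 | 6 | 6 | 7
  R[8]: 1 | 2 | 3 | 4 | 5 | 5 | 5 | 6 | 7 | 7 | 8
  R[9]: 1 | 2 | 3 | 4 | 5 | 5 | 5 | 6 | 7 | 8 | 9
  R[10]: 1 | 2 | 3 | 4 | 5 | 5 | 6 | 7 | 8 | 9 | 10
  R[11]: 1 | 2 | 3 | 4 | 5 | 6 | 7 | 8 | 9 | 10 | 11

so w = (8, 1, 3, 11, 4, 2, 9, 5, 10, 7, 6).

Rothe diagram D(w) (22 cells), 7 SE-corners (essential conditions):

[(1, 7, 0), (4, 7, 2), (4, 10, 3), (5, 2, 1), (7, 7, 4), (9, 7, 5), (10, 6, 5)]


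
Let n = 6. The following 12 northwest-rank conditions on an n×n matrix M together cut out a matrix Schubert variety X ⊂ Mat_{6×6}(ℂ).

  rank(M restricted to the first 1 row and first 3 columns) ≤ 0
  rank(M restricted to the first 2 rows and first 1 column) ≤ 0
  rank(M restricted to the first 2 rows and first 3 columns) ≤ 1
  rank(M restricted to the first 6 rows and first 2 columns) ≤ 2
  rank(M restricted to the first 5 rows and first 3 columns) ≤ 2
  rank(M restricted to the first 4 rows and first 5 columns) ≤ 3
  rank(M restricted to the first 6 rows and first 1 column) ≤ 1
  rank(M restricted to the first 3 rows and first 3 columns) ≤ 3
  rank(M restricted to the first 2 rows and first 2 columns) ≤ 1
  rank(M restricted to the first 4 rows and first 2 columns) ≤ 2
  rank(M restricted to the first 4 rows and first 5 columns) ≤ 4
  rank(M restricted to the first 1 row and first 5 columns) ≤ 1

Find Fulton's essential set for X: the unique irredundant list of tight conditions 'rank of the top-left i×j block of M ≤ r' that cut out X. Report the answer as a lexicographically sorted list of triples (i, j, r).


Recovering R(i,j) via the rank-extension bound from the 12 conditions:

  row 1: 0, 0, 0, 1, 1, 1
  row 2: 0, 1, 1, 2, 2, 2
  row 3: 1, 2, 2, 3, 3, 3
  row 4: 1, 2, 2, 3, 3, 4
  row 5: 1, 2, 2, 3, 4, 5
  row 6: 1, 2, 3, 4, 5, 6

reading off 1-entries of Δ²R: w = (4, 2, 1, 6, 5, 3).

ℓ(w)=7; the 4 essential cells (i,j,r):

[(1, 3, 0), (2, 1, 0), (4, 5, 3), (5, 3, 2)]


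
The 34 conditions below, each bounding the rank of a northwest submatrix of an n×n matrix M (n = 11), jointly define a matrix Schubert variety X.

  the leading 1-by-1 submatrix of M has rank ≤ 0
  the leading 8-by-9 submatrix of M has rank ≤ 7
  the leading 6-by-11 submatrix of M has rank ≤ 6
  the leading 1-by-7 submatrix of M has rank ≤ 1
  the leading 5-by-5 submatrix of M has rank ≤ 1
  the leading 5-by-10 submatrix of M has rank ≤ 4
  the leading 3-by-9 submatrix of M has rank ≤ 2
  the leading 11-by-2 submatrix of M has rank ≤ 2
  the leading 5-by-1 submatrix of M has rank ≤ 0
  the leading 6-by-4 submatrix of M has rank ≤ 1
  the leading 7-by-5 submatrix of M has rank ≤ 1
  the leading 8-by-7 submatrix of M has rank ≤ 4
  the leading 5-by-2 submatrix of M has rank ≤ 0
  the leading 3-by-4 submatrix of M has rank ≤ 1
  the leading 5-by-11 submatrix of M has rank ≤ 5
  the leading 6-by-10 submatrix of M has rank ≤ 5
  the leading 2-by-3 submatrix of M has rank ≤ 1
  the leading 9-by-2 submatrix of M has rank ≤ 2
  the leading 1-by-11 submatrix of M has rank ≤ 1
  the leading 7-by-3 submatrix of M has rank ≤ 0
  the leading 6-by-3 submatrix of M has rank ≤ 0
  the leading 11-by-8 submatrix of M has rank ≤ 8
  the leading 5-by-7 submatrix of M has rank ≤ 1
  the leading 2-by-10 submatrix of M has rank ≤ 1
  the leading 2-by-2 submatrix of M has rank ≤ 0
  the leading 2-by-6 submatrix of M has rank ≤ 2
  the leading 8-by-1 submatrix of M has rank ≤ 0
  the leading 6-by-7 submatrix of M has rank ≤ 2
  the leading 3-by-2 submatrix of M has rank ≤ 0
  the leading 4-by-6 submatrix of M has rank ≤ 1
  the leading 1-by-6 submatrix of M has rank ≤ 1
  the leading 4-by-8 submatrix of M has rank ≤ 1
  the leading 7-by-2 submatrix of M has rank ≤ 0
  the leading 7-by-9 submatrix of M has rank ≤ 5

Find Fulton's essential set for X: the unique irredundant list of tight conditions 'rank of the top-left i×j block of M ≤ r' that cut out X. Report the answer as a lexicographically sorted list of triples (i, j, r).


Rank table r_w(11×11) implied by the 34 constraints:

  i=1: 0 0 0 1 1 1 1 1 1 1 1
  i=2: 0 0 0 1 1 1 1 1 1 1 2
  i=3: 0 0 0 1 1 1 1 1 2 2 3
  i=4: 0 0 0 1 1 1 1 1 2 3 4
  i=5: 0 0 0 1 1 1 1 2 3 4 5
  i=6: 0 0 0 1 1 2 2 3 4 5 6
  i=7: 0 0 0 1 1 2 3 4 5 6 7
  i=8: 0 1 1 2 2 3 4 5 6 7 8
  i=9: 1 2 2 3 3 4 5 6 7 8 9
  i=10: 1 2 3 4 4 5 6 7 8 9 10
  i=11: 1 2 3 4 5 6 7 8 9 10 11

so w = (4, 11, 9, 10, 8, 6, 7, 2, 1, 3, 5).

D(w) has 41 cells with 6 SE-corners; essential set:

[(2, 10, 1), (4, 8, 1), (5, 7, 1), (7, 3, 0), (7, 5, 1), (8, 1, 0)]


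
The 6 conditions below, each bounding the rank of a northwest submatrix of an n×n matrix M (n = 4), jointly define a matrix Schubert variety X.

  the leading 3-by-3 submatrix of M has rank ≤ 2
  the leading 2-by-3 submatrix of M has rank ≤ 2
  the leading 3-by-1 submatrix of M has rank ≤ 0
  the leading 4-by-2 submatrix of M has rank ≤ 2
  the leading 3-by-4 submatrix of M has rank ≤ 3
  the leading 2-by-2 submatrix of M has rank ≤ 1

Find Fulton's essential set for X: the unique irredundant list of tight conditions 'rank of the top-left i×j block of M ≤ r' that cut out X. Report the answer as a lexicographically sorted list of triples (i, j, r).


Computing R[i][j] = min implied NW-rank bound (n=4, 6 conditions):

  row 1: 0, 1, 1, 1
  row 2: 0, 1, 2, 2
  row 3: 0, 1, 2, 3
  row 4: 1, 2, 3, 4

giving w = (2, 3, 4, 1) via Δ²R.

ℓ(w)=3; the 1 essential cell (i,j,r):

[(3, 1, 0)]


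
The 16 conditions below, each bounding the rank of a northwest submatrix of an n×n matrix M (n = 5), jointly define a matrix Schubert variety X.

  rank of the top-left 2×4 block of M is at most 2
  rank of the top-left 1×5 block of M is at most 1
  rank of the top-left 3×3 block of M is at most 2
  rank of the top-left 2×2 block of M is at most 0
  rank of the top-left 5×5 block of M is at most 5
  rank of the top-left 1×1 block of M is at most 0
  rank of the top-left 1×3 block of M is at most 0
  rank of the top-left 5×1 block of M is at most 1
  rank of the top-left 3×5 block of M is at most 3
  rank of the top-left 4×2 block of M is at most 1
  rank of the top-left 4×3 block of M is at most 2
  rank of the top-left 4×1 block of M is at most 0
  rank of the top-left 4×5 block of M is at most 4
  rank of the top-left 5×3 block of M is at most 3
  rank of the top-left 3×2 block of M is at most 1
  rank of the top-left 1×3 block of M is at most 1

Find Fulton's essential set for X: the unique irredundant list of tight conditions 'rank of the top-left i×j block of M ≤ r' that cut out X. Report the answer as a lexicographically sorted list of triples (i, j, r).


Propagating the 16 rank bounds to every northwest block:

  i=1: 0 0 0 1 1
  i=2: 0 0 1 2 2
  i=3: 0 1 2 3 3
  i=4: 0 1 2 3 4
  i=5: 1 2 3 4 5

reading off 1-entries of Δ²R: w = (4, 3, 2, 5, 1).

Fulton essential set (3 of the 7 Rothe cells):

[(1, 3, 0), (2, 2, 0), (4, 1, 0)]


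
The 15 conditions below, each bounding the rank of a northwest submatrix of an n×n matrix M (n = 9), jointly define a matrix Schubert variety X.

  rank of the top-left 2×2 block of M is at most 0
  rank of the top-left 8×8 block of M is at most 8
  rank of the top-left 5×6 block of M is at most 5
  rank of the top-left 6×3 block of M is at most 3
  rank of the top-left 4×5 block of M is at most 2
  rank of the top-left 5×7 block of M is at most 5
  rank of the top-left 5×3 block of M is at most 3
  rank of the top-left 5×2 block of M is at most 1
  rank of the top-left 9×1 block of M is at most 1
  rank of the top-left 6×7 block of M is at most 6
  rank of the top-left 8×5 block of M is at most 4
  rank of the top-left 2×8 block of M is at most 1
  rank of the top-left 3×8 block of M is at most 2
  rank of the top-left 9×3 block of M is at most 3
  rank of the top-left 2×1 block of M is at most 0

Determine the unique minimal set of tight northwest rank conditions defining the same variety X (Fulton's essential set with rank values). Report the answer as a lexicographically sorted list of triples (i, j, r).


Propagating the 15 rank bounds to every northwest block:

  R[1]: 0 | 0 | 1 | 1 | 1 | 1 | 1 | 1 | 1
  R[2]: 0 | 0 | 1 | 1 | 1 | 1 | 1 | 1 | 2
  R[3]: 1 | 1 | 2 | 2 | 2 | 2 | 2 | 2 | 3
  R[4]: 1 | 1 | 2 | 2 | 2 | 3 | 3 | 3 | 4
  R[5]: 1 | 1 | 2 | 3 | 3 | 4 | 4 | 4 | 5
  R[6]: 1 | 2 | 3 | 4 | 4 | 5 | 5 | 5 | 6
  R[7]: 1 | 2 | 3 | 4 | 4 | 5 | 6 | 6 | 7
  R[8]: 1 | 2 | 3 | 4 | 4 | 5 | 6 | 7 | 8
  R[9]: 1 | 2 | 3 | 4 | 5 | 6 | 7 | 8 | 9

the unique w with this rank table is (3, 9, 1, 6, 4, 2, 7, 8, 5).

5 SE-corners of the 15-cell Rothe diagram give Ess(w):

[(2, 2, 0), (2, 8, 1), (4, 5, 2), (5, 2, 1), (8, 5, 4)]


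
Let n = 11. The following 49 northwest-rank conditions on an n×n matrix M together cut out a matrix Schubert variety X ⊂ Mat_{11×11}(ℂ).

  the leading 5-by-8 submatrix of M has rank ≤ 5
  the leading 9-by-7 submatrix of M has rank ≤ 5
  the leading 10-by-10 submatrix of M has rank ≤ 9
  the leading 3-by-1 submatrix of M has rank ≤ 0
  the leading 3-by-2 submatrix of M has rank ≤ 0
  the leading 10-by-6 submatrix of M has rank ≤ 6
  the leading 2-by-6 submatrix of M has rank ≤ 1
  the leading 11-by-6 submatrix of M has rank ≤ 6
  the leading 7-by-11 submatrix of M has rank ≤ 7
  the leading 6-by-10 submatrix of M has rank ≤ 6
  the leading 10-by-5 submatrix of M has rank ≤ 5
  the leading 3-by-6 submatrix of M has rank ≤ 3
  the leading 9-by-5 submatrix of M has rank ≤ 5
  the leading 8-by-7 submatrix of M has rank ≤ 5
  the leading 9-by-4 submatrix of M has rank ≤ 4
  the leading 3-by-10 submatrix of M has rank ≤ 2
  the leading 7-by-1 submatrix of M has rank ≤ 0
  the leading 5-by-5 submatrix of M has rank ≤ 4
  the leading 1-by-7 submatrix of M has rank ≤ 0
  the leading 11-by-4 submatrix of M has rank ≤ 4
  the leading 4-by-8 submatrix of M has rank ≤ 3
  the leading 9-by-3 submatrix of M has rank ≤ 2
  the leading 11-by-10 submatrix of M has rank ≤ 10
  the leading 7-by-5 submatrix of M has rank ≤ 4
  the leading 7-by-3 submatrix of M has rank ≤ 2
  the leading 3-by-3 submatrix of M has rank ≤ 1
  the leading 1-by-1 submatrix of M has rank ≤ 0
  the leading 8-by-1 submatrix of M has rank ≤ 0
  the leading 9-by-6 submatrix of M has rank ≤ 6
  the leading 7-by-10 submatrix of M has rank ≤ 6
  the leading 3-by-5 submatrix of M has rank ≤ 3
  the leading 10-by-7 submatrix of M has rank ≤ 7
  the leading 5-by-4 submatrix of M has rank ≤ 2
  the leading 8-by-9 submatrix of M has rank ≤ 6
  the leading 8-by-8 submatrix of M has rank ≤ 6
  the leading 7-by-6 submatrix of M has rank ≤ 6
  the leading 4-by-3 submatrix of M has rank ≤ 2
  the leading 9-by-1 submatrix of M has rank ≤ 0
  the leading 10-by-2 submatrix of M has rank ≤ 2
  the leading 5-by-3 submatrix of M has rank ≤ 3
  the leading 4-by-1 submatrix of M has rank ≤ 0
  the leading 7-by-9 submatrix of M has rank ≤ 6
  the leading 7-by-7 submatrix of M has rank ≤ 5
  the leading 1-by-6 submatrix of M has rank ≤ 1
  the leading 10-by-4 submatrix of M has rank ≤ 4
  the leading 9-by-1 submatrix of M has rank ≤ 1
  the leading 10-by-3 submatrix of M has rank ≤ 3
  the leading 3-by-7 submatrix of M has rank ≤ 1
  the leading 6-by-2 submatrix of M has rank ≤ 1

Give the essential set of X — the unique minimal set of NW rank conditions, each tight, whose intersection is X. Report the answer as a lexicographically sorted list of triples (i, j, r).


Computing R[i][j] = min implied NW-rank bound (n=11, 49 conditions):

  0 | 0 | 0 | 0 | 0 | 0 | 0 | 1 | 1 | 1 | 1
  0 | 0 | 1 | 1 | 1 | 1 | 1 | 2 | 2 | 2 | 2
  0 | 0 | 1 | 1 | 1 | 1 | 1 | 2 | 2 | 2 | 3
  0 | 1 | 2 | 2 | 2 | 2 | 2 | 3 | 3 | 3 | 4
  0 | 1 | 2 | 2 | 3 | 3 | 3 | 4 | 4 | 4 | 5
  0 | 1 | 2 | 3 | 4 | 4 | 4 | 5 | 5 | 5 | 6
  0 | 1 | 2 | 3 | 4 | 5 | 5 | 6 | 6 | 6 | 7
  0 | 1 | 2 | 3 | 4 | 5 | 5 | 6 | 6 | 7 | 8
  0 | 1 | 2 | 3 | 4 | 5 | 5 | 6 | 7 | 8 | 9
  1 | 2 | 3 | 4 | 5 | 6 | 6 | 7 | 8 | 9 | 10
  1 | 2 | 3 | 4 | 5 | 6 | 7 | 8 | 9 | 10 | 11

hence w(1..11) = (8, 3, 11, 2, 5, 4, 6, 10, 9, 1, 7).

|D(w)|=27, |Ess(w)|=8:

[(1, 7, 0), (3, 2, 0), (3, 7, 1), (3, 10, 2), (5, 4, 2), (8, 9, 6), (9, 1, 0), (9, 7, 5)]


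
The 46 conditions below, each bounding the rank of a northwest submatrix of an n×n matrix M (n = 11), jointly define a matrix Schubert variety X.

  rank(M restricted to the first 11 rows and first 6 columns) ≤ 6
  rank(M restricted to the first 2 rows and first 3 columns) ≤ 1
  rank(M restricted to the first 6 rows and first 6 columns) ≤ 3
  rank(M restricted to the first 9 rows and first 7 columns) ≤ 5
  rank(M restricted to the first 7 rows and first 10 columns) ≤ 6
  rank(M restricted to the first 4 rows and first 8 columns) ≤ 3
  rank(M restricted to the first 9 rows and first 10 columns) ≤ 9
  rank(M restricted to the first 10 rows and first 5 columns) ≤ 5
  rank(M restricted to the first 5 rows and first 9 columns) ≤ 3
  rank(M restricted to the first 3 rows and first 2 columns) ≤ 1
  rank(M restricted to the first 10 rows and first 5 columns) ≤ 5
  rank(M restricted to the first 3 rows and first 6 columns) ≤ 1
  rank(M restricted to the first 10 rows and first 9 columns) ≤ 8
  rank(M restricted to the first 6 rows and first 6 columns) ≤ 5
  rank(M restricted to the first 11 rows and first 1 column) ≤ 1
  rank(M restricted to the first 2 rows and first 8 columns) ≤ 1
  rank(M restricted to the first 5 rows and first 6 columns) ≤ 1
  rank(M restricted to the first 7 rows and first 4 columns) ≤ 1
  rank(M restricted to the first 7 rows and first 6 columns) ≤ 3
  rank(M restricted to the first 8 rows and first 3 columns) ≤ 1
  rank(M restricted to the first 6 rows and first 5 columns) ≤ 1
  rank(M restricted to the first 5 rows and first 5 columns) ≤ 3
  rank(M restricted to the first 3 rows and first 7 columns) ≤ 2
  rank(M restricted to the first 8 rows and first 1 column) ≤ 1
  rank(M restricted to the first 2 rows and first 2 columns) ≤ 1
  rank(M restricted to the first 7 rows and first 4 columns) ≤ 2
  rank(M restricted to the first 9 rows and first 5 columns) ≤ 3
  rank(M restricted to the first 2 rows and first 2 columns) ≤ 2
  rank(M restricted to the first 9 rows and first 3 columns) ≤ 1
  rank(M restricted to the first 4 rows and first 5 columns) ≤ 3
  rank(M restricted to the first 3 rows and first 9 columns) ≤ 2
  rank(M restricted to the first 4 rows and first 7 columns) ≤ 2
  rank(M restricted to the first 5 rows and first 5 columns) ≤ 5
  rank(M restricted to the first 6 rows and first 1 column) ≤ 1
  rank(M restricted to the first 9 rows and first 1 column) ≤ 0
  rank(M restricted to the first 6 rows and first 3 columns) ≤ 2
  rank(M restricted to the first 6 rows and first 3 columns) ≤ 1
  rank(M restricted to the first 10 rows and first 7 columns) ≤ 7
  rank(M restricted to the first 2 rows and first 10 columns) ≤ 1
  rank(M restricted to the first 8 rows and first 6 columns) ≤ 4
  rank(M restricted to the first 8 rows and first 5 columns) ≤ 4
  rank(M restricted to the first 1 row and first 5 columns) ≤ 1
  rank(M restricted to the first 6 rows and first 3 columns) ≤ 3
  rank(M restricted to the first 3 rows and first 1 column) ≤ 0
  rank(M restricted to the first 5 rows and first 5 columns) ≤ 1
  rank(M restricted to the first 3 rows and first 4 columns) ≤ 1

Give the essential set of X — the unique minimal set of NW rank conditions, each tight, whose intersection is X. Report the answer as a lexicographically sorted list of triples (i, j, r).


Computing R[i][j] = min implied NW-rank bound (n=11, 46 conditions):

  i=1: 0  1  1  1  1  1  1  1  1  1  1
  i=2: 0  1  1  1  1  1  1  1  1  1  2
  i=3: 0  1  1  1  1  1  2  2  2  2  3
  i=4: 0  1  1  1  1  1  2  3  3  3  4
  i=5: 0  1  1  1  1  1  2  3  3  4  5
  i=6: 0  1  1  1  1  2  3  4  4  5  6
  i=7: 0  1  1  1  2  3  4  5  5  6  7
  i=8: 0  1  1  2  3  4  5  6  6  7  8
  i=9: 0  1  1  2  3  4  5  6  7  8  9
  i=10: 1  2  2  3  4  5  6  7  8  9  10
  i=11: 1  2  3  4  5  6  7  8  9  10  11

the unique w with this rank table is (2, 11, 7, 8, 10, 6, 5, 4, 9, 1, 3).

Fulton essential set (7 of the 37 Rothe cells):

[(2, 10, 1), (5, 6, 1), (5, 9, 3), (6, 5, 1), (7, 4, 1), (9, 1, 0), (9, 3, 1)]


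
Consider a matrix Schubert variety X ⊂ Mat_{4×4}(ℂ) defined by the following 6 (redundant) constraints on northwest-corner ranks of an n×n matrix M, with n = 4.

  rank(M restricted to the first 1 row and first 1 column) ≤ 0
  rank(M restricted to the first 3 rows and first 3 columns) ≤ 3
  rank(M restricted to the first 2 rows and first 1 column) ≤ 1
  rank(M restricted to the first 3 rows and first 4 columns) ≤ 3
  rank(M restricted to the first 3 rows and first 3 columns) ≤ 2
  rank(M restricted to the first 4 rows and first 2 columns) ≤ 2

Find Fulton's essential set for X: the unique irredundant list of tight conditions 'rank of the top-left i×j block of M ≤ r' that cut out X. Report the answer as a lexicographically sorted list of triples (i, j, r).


The tightest implied rank at each (i,j), from the 6 conditions:

  0 | 1 | 1 | 1
  1 | 2 | 2 | 2
  1 | 2 | 2 | 3
  1 | 2 | 3 | 4

the unique w with this rank table is (2, 1, 4, 3).

|D(w)|=2, |Ess(w)|=2:

[(1, 1, 0), (3, 3, 2)]


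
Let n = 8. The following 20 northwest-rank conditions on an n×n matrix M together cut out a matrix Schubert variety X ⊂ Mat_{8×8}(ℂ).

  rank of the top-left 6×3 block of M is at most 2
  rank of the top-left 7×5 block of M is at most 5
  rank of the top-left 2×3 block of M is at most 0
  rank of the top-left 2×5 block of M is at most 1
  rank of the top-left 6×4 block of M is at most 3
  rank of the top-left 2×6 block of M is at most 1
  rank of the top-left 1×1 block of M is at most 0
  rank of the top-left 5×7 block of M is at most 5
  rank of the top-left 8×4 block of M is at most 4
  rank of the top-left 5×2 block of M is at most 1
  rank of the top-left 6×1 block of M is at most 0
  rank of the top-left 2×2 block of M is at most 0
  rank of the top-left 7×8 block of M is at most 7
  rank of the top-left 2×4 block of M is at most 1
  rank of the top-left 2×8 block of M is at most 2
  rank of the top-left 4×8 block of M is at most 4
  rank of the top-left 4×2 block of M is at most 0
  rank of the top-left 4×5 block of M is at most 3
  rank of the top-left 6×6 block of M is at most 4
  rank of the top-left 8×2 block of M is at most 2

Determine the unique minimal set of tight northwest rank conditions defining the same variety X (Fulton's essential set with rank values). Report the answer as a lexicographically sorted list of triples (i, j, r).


Computing R[i][j] = min implied NW-rank bound (n=8, 20 conditions):

  i=1: 0 | 0 | 0 | 1 | 1 | 1 | 1 | 1
  i=2: 0 | 0 | 0 | 1 | 1 | 1 | 2 | 2
  i=3: 0 | 0 | 1 | 2 | 2 | 2 | 3 | 3
  i=4: 0 | 0 | 1 | 2 | 3 | 3 | 4 | 4
  i=5: 0 | 1 | 2 | 3 | 4 | 4 | 5 | 5
  i=6: 0 | 1 | 2 | 3 | 4 | 4 | 5 | 6
  i=7: 1 | 2 | 3 | 4 | 5 | 5 | 6 | 7
  i=8: 1 | 2 | 3 | 4 | 5 | 6 | 7 | 8

hence w(1..8) = (4, 7, 3, 5, 2, 8, 1, 6).

ℓ(w)=15; the 5 essential cells (i,j,r):

[(2, 3, 0), (2, 6, 1), (4, 2, 0), (6, 1, 0), (6, 6, 4)]


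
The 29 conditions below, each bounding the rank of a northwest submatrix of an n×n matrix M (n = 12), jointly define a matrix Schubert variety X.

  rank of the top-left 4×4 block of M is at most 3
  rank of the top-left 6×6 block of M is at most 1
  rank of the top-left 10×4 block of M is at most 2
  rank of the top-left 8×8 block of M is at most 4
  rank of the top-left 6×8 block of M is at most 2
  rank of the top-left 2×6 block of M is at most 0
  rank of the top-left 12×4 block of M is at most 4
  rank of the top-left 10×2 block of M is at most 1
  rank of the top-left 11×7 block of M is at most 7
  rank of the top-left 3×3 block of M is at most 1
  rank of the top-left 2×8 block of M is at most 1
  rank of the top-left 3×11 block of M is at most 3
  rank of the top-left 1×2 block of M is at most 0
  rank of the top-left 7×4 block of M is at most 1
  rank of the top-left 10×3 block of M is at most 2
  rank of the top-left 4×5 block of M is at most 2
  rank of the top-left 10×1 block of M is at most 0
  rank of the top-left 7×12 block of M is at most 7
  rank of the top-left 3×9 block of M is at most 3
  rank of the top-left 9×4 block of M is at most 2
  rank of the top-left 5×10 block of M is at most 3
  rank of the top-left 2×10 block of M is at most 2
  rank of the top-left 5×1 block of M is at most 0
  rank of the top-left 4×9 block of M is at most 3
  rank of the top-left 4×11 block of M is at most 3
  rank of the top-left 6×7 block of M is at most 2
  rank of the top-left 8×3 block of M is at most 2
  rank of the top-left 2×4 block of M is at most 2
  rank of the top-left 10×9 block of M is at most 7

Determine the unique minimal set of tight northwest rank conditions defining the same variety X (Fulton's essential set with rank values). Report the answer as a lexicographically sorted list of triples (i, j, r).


Recovering R(i,j) via the rank-extension bound from the 29 conditions:

  i=1: 0  0  0  0  0  0  1  1  1  1  1  1
  i=2: 0  0  0  0  0  0  1  1  2  2  2  2
  i=3: 0  1  1  1  1  1  2  2  3  3  3  3
  i=4: 0  1  1  1  1  1  2  2  3  3  3  4
  i=5: 0  1  1  1  1  1  2  2  3  3  4  5
  i=6: 0  1  1  1  1  1  2  2  3  4  5  6
  i=7: 0  1  1  1  2  2  3  3  4  5  6  7
  i=8: 0  1  2  2  3  3  4  4  5  6  7  8
  i=9: 0  1  2  2  3  4  5  5  6  7  8  9
  i=10: 0  1  2  2  3  4  5  6  7  8  9  10
  i=11: 1  2  3  3  4  5  6  7  8  9  10  11
  i=12: 1  2  3  4  5  6  7  8  9  10  11  12

so w = (7, 9, 2, 12, 11, 10, 5, 3, 6, 8, 1, 4).

D(w) has 43 cells with 9 SE-corners; essential set:

[(2, 6, 0), (2, 8, 1), (4, 11, 3), (5, 10, 3), (6, 6, 1), (6, 8, 2), (7, 4, 1), (10, 1, 0), (10, 4, 2)]


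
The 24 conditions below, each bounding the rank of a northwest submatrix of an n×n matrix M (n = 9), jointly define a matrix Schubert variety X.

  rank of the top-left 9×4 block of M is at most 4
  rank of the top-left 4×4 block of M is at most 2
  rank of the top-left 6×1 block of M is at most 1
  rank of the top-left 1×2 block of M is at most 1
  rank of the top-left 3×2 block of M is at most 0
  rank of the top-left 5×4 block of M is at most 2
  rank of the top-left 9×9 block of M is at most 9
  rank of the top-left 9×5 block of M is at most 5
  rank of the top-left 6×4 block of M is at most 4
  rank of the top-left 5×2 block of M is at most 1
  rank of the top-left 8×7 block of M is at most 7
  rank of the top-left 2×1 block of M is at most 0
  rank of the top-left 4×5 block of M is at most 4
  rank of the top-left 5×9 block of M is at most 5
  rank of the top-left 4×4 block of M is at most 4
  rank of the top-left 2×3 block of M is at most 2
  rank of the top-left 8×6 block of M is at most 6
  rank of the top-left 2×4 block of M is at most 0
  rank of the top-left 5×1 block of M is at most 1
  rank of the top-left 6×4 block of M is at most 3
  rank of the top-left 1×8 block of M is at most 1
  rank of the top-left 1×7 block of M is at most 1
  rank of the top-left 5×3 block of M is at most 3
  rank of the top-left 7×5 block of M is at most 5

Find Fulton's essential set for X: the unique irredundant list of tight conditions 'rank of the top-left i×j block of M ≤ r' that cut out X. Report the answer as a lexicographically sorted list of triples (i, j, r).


Rank table r_w(9×9) implied by the 24 constraints:

  row 1: 0, 0, 0, 0, 1, 1, 1, 1, 1
  row 2: 0, 0, 0, 0, 1, 2, 2, 2, 2
  row 3: 0, 0, 1, 1, 2, 3, 3, 3, 3
  row 4: 1, 1, 2, 2, 3, 4, 4, 4, 4
  row 5: 1, 1, 2, 2, 3, 4, 5, 5, 5
  row 6: 1, 2, 3, 3, 4, 5, 6, 6, 6
  row 7: 1, 2, 3, 4, 5, 6, 7, 7, 7
  row 8: 1, 2, 3, 4, 5, 6, 7, 8, 8
  row 9: 1, 2, 3, 4, 5, 6, 7, 8, 9

giving w = (5, 6, 3, 1, 7, 2, 4, 8, 9) via Δ²R.

Fulton essential set (4 of the 12 Rothe cells):

[(2, 4, 0), (3, 2, 0), (5, 2, 1), (5, 4, 2)]


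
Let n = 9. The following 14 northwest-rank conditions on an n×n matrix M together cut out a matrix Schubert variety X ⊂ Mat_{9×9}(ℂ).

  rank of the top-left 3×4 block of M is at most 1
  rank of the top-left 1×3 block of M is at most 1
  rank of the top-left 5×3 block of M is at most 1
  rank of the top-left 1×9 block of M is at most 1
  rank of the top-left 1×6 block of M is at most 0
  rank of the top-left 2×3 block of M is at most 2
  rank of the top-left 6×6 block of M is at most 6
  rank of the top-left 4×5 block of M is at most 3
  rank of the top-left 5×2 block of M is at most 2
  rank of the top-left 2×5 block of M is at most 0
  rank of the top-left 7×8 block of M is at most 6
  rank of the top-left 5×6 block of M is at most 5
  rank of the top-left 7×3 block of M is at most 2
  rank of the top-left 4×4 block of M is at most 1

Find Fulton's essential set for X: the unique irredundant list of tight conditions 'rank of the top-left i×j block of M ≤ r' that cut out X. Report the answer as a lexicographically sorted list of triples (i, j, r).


Recovering R(i,j) via the rank-extension bound from the 14 conditions:

  R[1]: 0 | 0 | 0 | 0 | 0 | 0 | 1 | 1 | 1
  R[2]: 0 | 0 | 0 | 0 | 0 | 1 | 2 | 2 | 2
  R[3]: 1 | 1 | 1 | 1 | 1 | 2 | 3 | 3 | 3
  R[4]: 1 | 1 | 1 | 1 | 2 | 3 | 4 | 4 | 4
  R[5]: 1 | 1 | 1 | 2 | 3 | 4 | 5 | 5 | 5
  R[6]: 1 | 2 | 2 | 3 | 4 | 5 | 6 | 6 | 6
  R[7]: 1 | 2 | 2 | 3 | 4 | 5 | 6 | 6 | 7
  R[8]: 1 | 2 | 3 | 4 | 5 | 6 | 7 | 7 | 8
  R[9]: 1 | 2 | 3 | 4 | 5 | 6 | 7 | 8 | 9

reading off 1-entries of Δ²R: w = (7, 6, 1, 5, 4, 2, 9, 3, 8).

Fulton essential set (6 of the 18 Rothe cells):

[(1, 6, 0), (2, 5, 0), (4, 4, 1), (5, 3, 1), (7, 3, 2), (7, 8, 6)]
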